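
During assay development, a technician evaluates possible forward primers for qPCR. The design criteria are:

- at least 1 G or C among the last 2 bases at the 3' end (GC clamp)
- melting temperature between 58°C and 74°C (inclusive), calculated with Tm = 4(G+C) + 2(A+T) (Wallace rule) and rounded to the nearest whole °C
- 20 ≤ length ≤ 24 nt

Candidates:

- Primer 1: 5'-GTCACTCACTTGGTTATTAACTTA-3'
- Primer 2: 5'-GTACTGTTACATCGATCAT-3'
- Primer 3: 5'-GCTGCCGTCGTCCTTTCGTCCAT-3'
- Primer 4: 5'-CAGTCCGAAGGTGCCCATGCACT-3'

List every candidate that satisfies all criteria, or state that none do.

Primer 1 (24 nt, A=6 T=10 G=3 C=5): 3' end TA has 0 G/C, need ≥1 ✗; Tm = 2·16 + 4·8 = 64°C ✓; length 24 ✓ — fails.
Primer 2 (19 nt, A=5 T=7 G=3 C=4): 3' end AT has 0 G/C, need ≥1 ✗; Tm = 2·12 + 4·7 = 52°C, outside 58–74°C ✗; length 19, outside 20–24 ✗ — fails.
Primer 3 (23 nt, A=1 T=8 G=5 C=9): 3' end AT has 0 G/C, need ≥1 ✗; Tm = 2·9 + 4·14 = 74°C ✓; length 23 ✓ — fails.
Primer 4 (23 nt, A=5 T=4 G=6 C=8): 3' end CT has 1 G/C ✓; Tm = 2·9 + 4·14 = 74°C ✓; length 23 ✓ — passes.

Primer 4 only.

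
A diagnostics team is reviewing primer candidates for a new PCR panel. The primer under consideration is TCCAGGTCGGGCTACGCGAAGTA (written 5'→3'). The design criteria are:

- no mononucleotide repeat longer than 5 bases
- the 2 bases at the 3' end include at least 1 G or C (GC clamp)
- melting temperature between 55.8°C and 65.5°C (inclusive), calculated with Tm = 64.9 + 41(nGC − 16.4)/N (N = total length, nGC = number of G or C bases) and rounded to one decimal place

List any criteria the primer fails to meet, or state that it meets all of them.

Base counts: A=5, T=4, G=8, C=6 (length 23).
homopolymer run: longest run = 3 ✓
GC clamp: 3' end TA has 0 G/C, need ≥1 ✗
Tm: Tm = 64.9 + 41·(14 − 16.4)/23 = 60.6°C ✓

Fails: GC clamp.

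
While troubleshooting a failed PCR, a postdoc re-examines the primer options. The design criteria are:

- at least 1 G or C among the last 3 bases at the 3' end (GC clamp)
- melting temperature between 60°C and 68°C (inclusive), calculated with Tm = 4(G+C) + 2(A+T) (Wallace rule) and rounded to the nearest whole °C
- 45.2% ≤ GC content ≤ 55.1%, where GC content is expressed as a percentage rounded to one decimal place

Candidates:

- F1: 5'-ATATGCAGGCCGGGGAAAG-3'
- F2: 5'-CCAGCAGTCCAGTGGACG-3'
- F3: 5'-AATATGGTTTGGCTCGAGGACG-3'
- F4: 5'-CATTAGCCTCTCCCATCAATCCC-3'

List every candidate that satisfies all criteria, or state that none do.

F3 only.

F1 (19 nt, A=6 T=2 G=8 C=3): 3' end AAG has 1 G/C ✓; Tm = 2·8 + 4·11 = 60°C ✓; GC 11/19 = 57.9%, outside 45.2–55.1% ✗ — fails.
F2 (18 nt, A=4 T=2 G=6 C=6): 3' end ACG has 2 G/C ✓; Tm = 2·6 + 4·12 = 60°C ✓; GC 12/18 = 66.7%, outside 45.2–55.1% ✗ — fails.
F3 (22 nt, A=5 T=6 G=8 C=3): 3' end ACG has 2 G/C ✓; Tm = 2·11 + 4·11 = 66°C ✓; GC 11/22 = 50.0% ✓ — passes.
F4 (23 nt, A=5 T=6 G=1 C=11): 3' end CCC has 3 G/C ✓; Tm = 2·11 + 4·12 = 70°C, outside 60–68°C ✗; GC 12/23 = 52.2% ✓ — fails.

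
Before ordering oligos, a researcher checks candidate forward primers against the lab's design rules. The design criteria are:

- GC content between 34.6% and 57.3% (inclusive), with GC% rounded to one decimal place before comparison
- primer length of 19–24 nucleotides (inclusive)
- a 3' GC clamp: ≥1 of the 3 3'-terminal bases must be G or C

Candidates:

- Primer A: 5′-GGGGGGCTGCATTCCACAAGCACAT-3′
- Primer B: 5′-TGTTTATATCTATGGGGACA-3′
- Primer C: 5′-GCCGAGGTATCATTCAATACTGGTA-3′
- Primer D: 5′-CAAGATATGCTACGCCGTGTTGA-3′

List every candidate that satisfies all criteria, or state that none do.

Primer B and Primer D.

Primer A (25 nt, A=6 T=4 G=8 C=7): GC 15/25 = 60.0%, outside 34.6–57.3% ✗; length 25, outside 19–24 ✗; 3' end CAT has 1 G/C ✓ — fails.
Primer B (20 nt, A=5 T=8 G=5 C=2): GC 7/20 = 35.0% ✓; length 20 ✓; 3' end ACA has 1 G/C ✓ — passes.
Primer C (25 nt, A=7 T=7 G=6 C=5): GC 11/25 = 44.0% ✓; length 25, outside 19–24 ✗; 3' end GTA has 1 G/C ✓ — fails.
Primer D (23 nt, A=6 T=6 G=6 C=5): GC 11/23 = 47.8% ✓; length 23 ✓; 3' end TGA has 1 G/C ✓ — passes.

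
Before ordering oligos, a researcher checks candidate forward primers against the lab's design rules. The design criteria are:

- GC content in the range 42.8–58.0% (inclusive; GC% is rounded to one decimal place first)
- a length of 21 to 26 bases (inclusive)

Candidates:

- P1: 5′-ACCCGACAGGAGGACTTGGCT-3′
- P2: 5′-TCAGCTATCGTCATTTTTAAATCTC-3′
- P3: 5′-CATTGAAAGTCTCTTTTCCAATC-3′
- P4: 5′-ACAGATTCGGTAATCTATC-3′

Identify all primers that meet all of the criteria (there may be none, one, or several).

None of the candidates satisfy all criteria.

P1 (21 nt, A=5 T=3 G=7 C=6): GC 13/21 = 61.9%, outside 42.8–58.0% ✗; length 21 ✓ — fails.
P2 (25 nt, A=6 T=11 G=2 C=6): GC 8/25 = 32.0%, outside 42.8–58.0% ✗; length 25 ✓ — fails.
P3 (23 nt, A=6 T=9 G=2 C=6): GC 8/23 = 34.8%, outside 42.8–58.0% ✗; length 23 ✓ — fails.
P4 (19 nt, A=6 T=6 G=3 C=4): GC 7/19 = 36.8%, outside 42.8–58.0% ✗; length 19, outside 21–26 ✗ — fails.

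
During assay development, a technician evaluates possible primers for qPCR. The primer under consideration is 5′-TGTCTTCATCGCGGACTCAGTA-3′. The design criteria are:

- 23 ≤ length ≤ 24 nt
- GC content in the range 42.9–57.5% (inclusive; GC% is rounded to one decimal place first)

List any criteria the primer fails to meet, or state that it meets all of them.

Fails: length.

Base counts: A=4, T=7, G=5, C=6 (length 22).
length: length 22, outside 23–24 ✗
GC content: GC 11/22 = 50.0% ✓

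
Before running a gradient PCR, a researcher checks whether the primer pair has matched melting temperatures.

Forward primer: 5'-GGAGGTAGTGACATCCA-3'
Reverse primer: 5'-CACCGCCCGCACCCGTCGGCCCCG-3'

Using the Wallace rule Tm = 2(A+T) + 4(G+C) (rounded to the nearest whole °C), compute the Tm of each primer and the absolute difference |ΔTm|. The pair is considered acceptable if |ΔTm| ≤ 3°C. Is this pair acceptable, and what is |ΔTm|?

|ΔTm| = 38°C; the pair is not acceptable.

Forward: A=5 T=3 G=6 C=3 → Tm = 2·8 + 4·9 = 52°C.
Reverse: A=2 T=1 G=6 C=15 → Tm = 2·3 + 4·21 = 90°C.
|ΔTm| = |52 − 90| = 38°C, > 3°C.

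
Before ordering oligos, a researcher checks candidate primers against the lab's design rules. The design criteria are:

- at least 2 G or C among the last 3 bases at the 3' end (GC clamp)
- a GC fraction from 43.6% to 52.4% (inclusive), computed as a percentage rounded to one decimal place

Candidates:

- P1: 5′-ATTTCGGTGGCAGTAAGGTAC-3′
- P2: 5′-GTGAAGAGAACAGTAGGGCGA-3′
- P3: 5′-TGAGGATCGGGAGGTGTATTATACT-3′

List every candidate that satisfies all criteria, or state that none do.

P1 (21 nt, A=5 T=6 G=7 C=3): 3' end TAC has 1 G/C, need ≥2 ✗; GC 10/21 = 47.6% ✓ — fails.
P2 (21 nt, A=8 T=2 G=9 C=2): 3' end CGA has 2 G/C ✓; GC 11/21 = 52.4% ✓ — passes.
P3 (25 nt, A=6 T=8 G=9 C=2): 3' end ACT has 1 G/C, need ≥2 ✗; GC 11/25 = 44.0% ✓ — fails.

P2 only.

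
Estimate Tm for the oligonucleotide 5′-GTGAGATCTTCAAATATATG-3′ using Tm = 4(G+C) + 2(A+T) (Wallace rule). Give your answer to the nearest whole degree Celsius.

Base counts: A=7, T=7, G=4, C=2 (length 20).
Tm = 2·(7+7) + 4·(4+2) = 2·14 + 4·6 = 28 + 24 = 52°C.

52°C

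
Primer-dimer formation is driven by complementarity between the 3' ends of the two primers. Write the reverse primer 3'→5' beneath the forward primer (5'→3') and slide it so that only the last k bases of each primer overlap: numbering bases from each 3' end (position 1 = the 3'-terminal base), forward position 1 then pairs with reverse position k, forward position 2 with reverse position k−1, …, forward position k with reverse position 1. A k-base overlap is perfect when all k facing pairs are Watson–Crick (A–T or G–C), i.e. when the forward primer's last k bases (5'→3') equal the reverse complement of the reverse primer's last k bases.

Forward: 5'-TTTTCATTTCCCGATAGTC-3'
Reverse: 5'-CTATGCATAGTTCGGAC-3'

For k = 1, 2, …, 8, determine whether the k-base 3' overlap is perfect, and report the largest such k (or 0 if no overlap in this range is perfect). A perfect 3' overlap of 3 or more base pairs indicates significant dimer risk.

Longest perfect overlap: 3 complementary base pairs; significant dimer risk (threshold 3).

Last 8 bases (5'→3') — forward …CGATAGTC, reverse …GTTCGGAC.
Reverse complement of the reverse primer's last 8 bases: GTCCGAAC; its first k bases are the reverse complement of the reverse primer's last k bases, so a perfect k-base overlap needs the forward primer's last k bases to equal them.
Comparing (forward last k vs required): k=1: C vs G ✗; k=2: TC vs GT ✗; k=3: GTC vs GTC ✓; k=4: AGTC vs GTCC ✗; k=5: TAGTC vs GTCCG ✗; k=6: ATAGTC vs GTCCGA ✗; k=7: GATAGTC vs GTCCGAA ✗; k=8: CGATAGTC vs GTCCGAAC ✗.
Only k = 3 is perfect, so the longest perfect 3' overlap is 3.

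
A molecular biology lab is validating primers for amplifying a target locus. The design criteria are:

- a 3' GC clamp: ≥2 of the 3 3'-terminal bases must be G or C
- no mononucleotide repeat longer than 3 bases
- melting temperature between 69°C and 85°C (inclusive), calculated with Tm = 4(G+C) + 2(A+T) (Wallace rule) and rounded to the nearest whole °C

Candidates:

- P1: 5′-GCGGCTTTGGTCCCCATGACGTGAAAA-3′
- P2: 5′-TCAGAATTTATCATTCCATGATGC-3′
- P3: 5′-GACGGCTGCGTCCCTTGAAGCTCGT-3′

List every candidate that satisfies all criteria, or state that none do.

P1 (27 nt, A=6 T=6 G=8 C=7): 3' end AAA has 0 G/C, need ≥2 ✗; longest run = 4, exceeds 3 ✗; Tm = 2·12 + 4·15 = 84°C ✓ — fails.
P2 (24 nt, A=7 T=9 G=3 C=5): 3' end TGC has 2 G/C ✓; longest run = 3 ✓; Tm = 2·16 + 4·8 = 64°C, outside 69–85°C ✗ — fails.
P3 (25 nt, A=3 T=6 G=8 C=8): 3' end CGT has 2 G/C ✓; longest run = 3 ✓; Tm = 2·9 + 4·16 = 82°C ✓ — passes.

P3 only.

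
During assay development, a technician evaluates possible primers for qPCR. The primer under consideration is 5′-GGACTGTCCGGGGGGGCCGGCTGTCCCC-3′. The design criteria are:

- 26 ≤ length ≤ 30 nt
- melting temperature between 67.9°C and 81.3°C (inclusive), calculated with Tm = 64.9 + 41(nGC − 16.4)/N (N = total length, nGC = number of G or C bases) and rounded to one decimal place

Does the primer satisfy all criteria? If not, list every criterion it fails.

Base counts: A=1, T=4, G=13, C=10 (length 28).
length: length 28 ✓
Tm: Tm = 64.9 + 41·(23 − 16.4)/28 = 74.6°C ✓

Meets all criteria.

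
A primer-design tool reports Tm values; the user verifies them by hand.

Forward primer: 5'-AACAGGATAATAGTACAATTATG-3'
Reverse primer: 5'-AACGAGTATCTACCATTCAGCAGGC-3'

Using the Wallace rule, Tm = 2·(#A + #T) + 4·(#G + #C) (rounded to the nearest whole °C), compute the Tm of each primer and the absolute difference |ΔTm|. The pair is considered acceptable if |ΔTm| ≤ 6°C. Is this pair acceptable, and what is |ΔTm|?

|ΔTm| = 16°C; the pair is not acceptable.

Forward: A=11 T=6 G=4 C=2 → Tm = 2·17 + 4·6 = 58°C.
Reverse: A=8 T=5 G=5 C=7 → Tm = 2·13 + 4·12 = 74°C.
|ΔTm| = |58 − 74| = 16°C, > 6°C.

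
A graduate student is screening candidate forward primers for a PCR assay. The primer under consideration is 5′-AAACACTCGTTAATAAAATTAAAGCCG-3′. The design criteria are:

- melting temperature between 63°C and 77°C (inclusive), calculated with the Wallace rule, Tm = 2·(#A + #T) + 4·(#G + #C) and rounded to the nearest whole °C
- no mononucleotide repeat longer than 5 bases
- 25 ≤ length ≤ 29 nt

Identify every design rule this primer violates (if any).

Base counts: A=13, T=6, G=3, C=5 (length 27).
Tm: Tm = 2·19 + 4·8 = 70°C ✓
homopolymer run: longest run = 4 ✓
length: length 27 ✓

Meets all criteria.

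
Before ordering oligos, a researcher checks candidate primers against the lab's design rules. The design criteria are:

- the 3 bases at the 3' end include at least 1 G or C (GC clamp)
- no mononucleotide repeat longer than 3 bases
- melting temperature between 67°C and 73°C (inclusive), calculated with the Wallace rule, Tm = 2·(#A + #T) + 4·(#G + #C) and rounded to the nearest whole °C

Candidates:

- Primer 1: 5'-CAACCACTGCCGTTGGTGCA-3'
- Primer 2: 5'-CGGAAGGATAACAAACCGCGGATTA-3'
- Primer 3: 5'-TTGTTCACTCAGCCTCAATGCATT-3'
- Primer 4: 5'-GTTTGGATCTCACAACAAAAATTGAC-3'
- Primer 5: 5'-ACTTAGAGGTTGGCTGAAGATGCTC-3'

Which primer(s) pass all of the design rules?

None of the candidates satisfy all criteria.

Primer 1 (20 nt, A=4 T=4 G=5 C=7): 3' end GCA has 2 G/C ✓; longest run = 2 ✓; Tm = 2·8 + 4·12 = 64°C, outside 67–73°C ✗ — fails.
Primer 2 (25 nt, A=10 T=3 G=7 C=5): 3' end TTA has 0 G/C, need ≥1 ✗; longest run = 3 ✓; Tm = 2·13 + 4·12 = 74°C, outside 67–73°C ✗ — fails.
Primer 3 (24 nt, A=5 T=9 G=3 C=7): 3' end ATT has 0 G/C, need ≥1 ✗; longest run = 2 ✓; Tm = 2·14 + 4·10 = 68°C ✓ — fails.
Primer 4 (26 nt, A=10 T=7 G=4 C=5): 3' end GAC has 2 G/C ✓; longest run = 5, exceeds 3 ✗; Tm = 2·17 + 4·9 = 70°C ✓ — fails.
Primer 5 (25 nt, A=6 T=7 G=8 C=4): 3' end CTC has 2 G/C ✓; longest run = 2 ✓; Tm = 2·13 + 4·12 = 74°C, outside 67–73°C ✗ — fails.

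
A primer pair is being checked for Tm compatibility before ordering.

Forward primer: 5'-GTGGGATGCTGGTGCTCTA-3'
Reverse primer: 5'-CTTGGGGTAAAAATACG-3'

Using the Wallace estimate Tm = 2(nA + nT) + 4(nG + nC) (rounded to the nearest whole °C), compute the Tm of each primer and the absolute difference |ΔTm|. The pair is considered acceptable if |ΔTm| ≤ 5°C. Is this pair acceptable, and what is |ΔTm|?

|ΔTm| = 12°C; the pair is not acceptable.

Forward: A=2 T=6 G=8 C=3 → Tm = 2·8 + 4·11 = 60°C.
Reverse: A=6 T=4 G=5 C=2 → Tm = 2·10 + 4·7 = 48°C.
|ΔTm| = |60 − 48| = 12°C, > 5°C.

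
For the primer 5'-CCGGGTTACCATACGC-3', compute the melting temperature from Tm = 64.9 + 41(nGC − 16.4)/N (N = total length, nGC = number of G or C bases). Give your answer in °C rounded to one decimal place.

48.5°C

Base counts: A=3, T=3, G=4, C=6; G+C = 10, N = 16.
Tm = 64.9 + 41·(10 − 16.4)/16 = 64.9 + -262.40/16 = 48.5°C.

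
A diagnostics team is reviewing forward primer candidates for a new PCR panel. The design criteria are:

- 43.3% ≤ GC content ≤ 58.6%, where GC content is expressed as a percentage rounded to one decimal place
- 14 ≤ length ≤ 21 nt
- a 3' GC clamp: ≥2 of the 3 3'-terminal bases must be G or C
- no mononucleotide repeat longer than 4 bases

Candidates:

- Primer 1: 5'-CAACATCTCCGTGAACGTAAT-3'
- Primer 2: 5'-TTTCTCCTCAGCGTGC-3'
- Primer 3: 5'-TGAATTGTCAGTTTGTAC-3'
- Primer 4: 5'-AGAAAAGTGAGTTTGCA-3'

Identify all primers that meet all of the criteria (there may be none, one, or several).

Primer 2 only.

Primer 1 (21 nt, A=7 T=5 G=3 C=6): GC 9/21 = 42.9%, outside 43.3–58.6% ✗; length 21 ✓; 3' end AAT has 0 G/C, need ≥2 ✗; longest run = 2 ✓ — fails.
Primer 2 (16 nt, A=1 T=6 G=3 C=6): GC 9/16 = 56.3% ✓; length 16 ✓; 3' end TGC has 2 G/C ✓; longest run = 3 ✓ — passes.
Primer 3 (18 nt, A=4 T=8 G=4 C=2): GC 6/18 = 33.3%, outside 43.3–58.6% ✗; length 18 ✓; 3' end TAC has 1 G/C, need ≥2 ✗; longest run = 3 ✓ — fails.
Primer 4 (17 nt, A=7 T=4 G=5 C=1): GC 6/17 = 35.3%, outside 43.3–58.6% ✗; length 17 ✓; 3' end GCA has 2 G/C ✓; longest run = 4 ✓ — fails.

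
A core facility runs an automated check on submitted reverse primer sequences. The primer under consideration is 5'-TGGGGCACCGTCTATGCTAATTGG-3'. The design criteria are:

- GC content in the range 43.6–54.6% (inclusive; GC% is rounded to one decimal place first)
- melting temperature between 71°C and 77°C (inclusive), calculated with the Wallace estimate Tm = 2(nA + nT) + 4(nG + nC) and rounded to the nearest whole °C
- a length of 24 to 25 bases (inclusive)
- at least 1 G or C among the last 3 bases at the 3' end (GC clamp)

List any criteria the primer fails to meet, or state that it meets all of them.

Base counts: A=4, T=7, G=8, C=5 (length 24).
GC content: GC 13/24 = 54.2% ✓
Tm: Tm = 2·11 + 4·13 = 74°C ✓
length: length 24 ✓
GC clamp: 3' end TGG has 2 G/C ✓

Meets all criteria.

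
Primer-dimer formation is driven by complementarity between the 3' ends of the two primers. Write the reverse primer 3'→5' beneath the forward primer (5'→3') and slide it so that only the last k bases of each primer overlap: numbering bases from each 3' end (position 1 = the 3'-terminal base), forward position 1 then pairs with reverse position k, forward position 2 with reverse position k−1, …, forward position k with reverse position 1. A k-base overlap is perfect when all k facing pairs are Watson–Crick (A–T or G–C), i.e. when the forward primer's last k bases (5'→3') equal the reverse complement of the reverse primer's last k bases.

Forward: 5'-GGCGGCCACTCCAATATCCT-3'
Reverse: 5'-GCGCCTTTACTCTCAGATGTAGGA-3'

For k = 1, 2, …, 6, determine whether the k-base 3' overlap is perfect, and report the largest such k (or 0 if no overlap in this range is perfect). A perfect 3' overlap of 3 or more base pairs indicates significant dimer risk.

Last 6 bases (5'→3') — forward …TATCCT, reverse …GTAGGA.
Reverse complement of the reverse primer's last 6 bases: TCCTAC; its first k bases are the reverse complement of the reverse primer's last k bases, so a perfect k-base overlap needs the forward primer's last k bases to equal them.
Comparing (forward last k vs required): k=1: T vs T ✓; k=2: CT vs TC ✗; k=3: CCT vs TCC ✗; k=4: TCCT vs TCCT ✓; k=5: ATCCT vs TCCTA ✗; k=6: TATCCT vs TCCTAC ✗.
Perfect overlaps at k = 1, 4; the largest is 4.

Longest perfect overlap: 4 complementary base pairs; significant dimer risk (threshold 3).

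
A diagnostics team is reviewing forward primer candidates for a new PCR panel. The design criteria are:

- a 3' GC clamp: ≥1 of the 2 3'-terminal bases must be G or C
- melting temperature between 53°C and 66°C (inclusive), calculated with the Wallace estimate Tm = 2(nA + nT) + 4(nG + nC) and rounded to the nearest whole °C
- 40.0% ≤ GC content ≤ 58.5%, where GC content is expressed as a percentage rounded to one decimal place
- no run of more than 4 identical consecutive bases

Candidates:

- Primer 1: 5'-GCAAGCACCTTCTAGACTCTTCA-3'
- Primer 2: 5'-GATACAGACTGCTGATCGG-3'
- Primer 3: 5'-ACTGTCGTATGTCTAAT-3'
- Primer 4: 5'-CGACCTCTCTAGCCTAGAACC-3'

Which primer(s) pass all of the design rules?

Primer 2 and Primer 4.

Primer 1 (23 nt, A=6 T=6 G=3 C=8): 3' end CA has 1 G/C ✓; Tm = 2·12 + 4·11 = 68°C, outside 53–66°C ✗; GC 11/23 = 47.8% ✓; longest run = 2 ✓ — fails.
Primer 2 (19 nt, A=5 T=4 G=6 C=4): 3' end GG has 2 G/C ✓; Tm = 2·9 + 4·10 = 58°C ✓; GC 10/19 = 52.6% ✓; longest run = 2 ✓ — passes.
Primer 3 (17 nt, A=4 T=7 G=3 C=3): 3' end AT has 0 G/C, need ≥1 ✗; Tm = 2·11 + 4·6 = 46°C, outside 53–66°C ✗; GC 6/17 = 35.3%, outside 40.0–58.5% ✗; longest run = 2 ✓ — fails.
Primer 4 (21 nt, A=5 T=4 G=3 C=9): 3' end CC has 2 G/C ✓; Tm = 2·9 + 4·12 = 66°C ✓; GC 12/21 = 57.1% ✓; longest run = 2 ✓ — passes.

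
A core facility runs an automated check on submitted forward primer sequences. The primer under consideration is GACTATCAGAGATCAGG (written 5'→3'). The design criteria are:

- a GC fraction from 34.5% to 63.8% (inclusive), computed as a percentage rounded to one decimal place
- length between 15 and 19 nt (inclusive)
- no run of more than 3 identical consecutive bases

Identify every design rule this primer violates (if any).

Base counts: A=6, T=3, G=5, C=3 (length 17).
GC content: GC 8/17 = 47.1% ✓
length: length 17 ✓
homopolymer run: longest run = 2 ✓

Meets all criteria.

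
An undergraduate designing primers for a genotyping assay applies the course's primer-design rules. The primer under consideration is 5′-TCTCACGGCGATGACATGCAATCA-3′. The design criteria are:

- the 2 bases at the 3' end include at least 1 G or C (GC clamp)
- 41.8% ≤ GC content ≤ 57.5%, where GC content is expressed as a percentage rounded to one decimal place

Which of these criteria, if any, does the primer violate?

Meets all criteria.

Base counts: A=7, T=5, G=5, C=7 (length 24).
GC clamp: 3' end CA has 1 G/C ✓
GC content: GC 12/24 = 50.0% ✓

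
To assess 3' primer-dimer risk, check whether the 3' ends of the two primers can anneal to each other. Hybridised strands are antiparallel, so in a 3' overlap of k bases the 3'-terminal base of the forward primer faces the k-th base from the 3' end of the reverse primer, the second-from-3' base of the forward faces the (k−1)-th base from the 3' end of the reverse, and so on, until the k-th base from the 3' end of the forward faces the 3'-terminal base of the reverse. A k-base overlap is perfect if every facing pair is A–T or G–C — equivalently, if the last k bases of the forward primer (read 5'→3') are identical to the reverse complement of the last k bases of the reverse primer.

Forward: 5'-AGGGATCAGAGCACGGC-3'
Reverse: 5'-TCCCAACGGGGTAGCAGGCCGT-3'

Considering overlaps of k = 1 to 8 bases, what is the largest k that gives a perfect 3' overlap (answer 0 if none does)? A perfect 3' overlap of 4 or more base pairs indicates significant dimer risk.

Last 8 bases (5'→3') — forward …AGCACGGC, reverse …CAGGCCGT.
Reverse complement of the reverse primer's last 8 bases: ACGGCCTG; its first k bases are the reverse complement of the reverse primer's last k bases, so a perfect k-base overlap needs the forward primer's last k bases to equal them.
Comparing (forward last k vs required): k=1: C vs A ✗; k=2: GC vs AC ✗; k=3: GGC vs ACG ✗; k=4: CGGC vs ACGG ✗; k=5: ACGGC vs ACGGC ✓; k=6: CACGGC vs ACGGCC ✗; k=7: GCACGGC vs ACGGCCT ✗; k=8: AGCACGGC vs ACGGCCTG ✗.
Only k = 5 is perfect, so the longest perfect 3' overlap is 5.

Longest perfect overlap: 5 complementary base pairs; significant dimer risk (threshold 4).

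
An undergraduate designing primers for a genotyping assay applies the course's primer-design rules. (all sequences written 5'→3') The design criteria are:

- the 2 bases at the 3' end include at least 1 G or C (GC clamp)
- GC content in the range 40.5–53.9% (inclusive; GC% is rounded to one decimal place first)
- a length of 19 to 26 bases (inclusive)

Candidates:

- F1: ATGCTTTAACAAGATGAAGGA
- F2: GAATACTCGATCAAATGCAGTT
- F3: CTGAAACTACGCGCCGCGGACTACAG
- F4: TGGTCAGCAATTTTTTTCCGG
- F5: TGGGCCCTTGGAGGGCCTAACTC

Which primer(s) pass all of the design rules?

F4 only.

F1 (21 nt, A=9 T=5 G=5 C=2): 3' end GA has 1 G/C ✓; GC 7/21 = 33.3%, outside 40.5–53.9% ✗; length 21 ✓ — fails.
F2 (22 nt, A=8 T=6 G=4 C=4): 3' end TT has 0 G/C, need ≥1 ✗; GC 8/22 = 36.4%, outside 40.5–53.9% ✗; length 22 ✓ — fails.
F3 (26 nt, A=7 T=3 G=7 C=9): 3' end AG has 1 G/C ✓; GC 16/26 = 61.5%, outside 40.5–53.9% ✗; length 26 ✓ — fails.
F4 (21 nt, A=3 T=9 G=5 C=4): 3' end GG has 2 G/C ✓; GC 9/21 = 42.9% ✓; length 21 ✓ — passes.
F5 (23 nt, A=3 T=5 G=8 C=7): 3' end TC has 1 G/C ✓; GC 15/23 = 65.2%, outside 40.5–53.9% ✗; length 23 ✓ — fails.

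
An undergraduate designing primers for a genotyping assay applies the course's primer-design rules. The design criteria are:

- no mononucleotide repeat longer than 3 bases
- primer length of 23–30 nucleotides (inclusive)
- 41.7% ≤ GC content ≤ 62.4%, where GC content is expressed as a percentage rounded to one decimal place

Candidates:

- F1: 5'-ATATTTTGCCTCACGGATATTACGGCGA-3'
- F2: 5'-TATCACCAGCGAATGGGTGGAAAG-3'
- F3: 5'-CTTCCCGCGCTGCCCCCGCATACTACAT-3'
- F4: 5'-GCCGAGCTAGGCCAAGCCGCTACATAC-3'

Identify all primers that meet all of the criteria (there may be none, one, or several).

F1 (28 nt, A=7 T=9 G=6 C=6): longest run = 4, exceeds 3 ✗; length 28 ✓; GC 12/28 = 42.9% ✓ — fails.
F2 (24 nt, A=8 T=4 G=8 C=4): longest run = 3 ✓; length 24 ✓; GC 12/24 = 50.0% ✓ — passes.
F3 (28 nt, A=4 T=6 G=4 C=14): longest run = 5, exceeds 3 ✗; length 28 ✓; GC 18/28 = 64.3%, outside 41.7–62.4% ✗ — fails.
F4 (27 nt, A=7 T=3 G=7 C=10): longest run = 2 ✓; length 27 ✓; GC 17/27 = 63.0%, outside 41.7–62.4% ✗ — fails.

F2 only.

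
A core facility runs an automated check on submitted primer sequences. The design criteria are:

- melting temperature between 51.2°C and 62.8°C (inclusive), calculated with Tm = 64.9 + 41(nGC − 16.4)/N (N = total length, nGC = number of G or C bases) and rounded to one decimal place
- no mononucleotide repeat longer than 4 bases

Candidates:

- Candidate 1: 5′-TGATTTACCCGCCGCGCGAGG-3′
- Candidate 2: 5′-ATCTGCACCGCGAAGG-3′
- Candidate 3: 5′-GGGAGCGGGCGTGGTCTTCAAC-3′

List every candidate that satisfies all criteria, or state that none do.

Candidate 1 and Candidate 3.

Candidate 1 (21 nt, A=3 T=4 G=7 C=7): Tm = 64.9 + 41·(14 − 16.4)/21 = 60.2°C ✓; longest run = 3 ✓ — passes.
Candidate 2 (16 nt, A=4 T=2 G=5 C=5): Tm = 64.9 + 41·(10 − 16.4)/16 = 48.5°C, outside 51.2–62.8°C ✗; longest run = 2 ✓ — fails.
Candidate 3 (22 nt, A=3 T=4 G=10 C=5): Tm = 64.9 + 41·(15 − 16.4)/22 = 62.3°C ✓; longest run = 3 ✓ — passes.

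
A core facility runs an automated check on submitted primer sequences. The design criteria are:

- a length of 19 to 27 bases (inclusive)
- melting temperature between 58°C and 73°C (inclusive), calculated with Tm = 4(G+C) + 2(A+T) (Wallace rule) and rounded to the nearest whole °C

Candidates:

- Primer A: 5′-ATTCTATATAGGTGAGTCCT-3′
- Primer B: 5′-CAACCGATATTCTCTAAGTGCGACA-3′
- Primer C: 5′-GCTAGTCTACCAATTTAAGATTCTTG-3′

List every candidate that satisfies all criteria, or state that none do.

Primer B and Primer C.

Primer A (20 nt, A=5 T=8 G=4 C=3): length 20 ✓; Tm = 2·13 + 4·7 = 54°C, outside 58–73°C ✗ — fails.
Primer B (25 nt, A=8 T=6 G=4 C=7): length 25 ✓; Tm = 2·14 + 4·11 = 72°C ✓ — passes.
Primer C (26 nt, A=7 T=10 G=4 C=5): length 26 ✓; Tm = 2·17 + 4·9 = 70°C ✓ — passes.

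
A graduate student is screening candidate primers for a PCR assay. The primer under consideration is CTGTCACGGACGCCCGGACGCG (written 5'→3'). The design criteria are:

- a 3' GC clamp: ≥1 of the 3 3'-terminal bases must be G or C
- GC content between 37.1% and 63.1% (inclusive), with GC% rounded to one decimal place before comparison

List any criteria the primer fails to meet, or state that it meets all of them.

Base counts: A=3, T=2, G=8, C=9 (length 22).
GC clamp: 3' end GCG has 3 G/C ✓
GC content: GC 17/22 = 77.3%, outside 37.1–63.1% ✗

Fails: GC content.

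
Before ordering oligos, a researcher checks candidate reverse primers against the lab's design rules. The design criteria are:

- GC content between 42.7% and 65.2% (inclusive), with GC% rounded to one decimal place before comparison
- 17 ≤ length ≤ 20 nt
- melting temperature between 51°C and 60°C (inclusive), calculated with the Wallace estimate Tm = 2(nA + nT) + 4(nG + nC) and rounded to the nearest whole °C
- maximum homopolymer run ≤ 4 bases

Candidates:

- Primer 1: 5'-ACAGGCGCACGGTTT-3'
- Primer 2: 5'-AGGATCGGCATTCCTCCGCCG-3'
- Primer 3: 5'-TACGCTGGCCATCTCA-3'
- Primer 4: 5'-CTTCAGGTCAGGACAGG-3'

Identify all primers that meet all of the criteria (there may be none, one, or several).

Primer 1 (15 nt, A=3 T=3 G=5 C=4): GC 9/15 = 60.0% ✓; length 15, outside 17–20 ✗; Tm = 2·6 + 4·9 = 48°C, outside 51–60°C ✗; longest run = 3 ✓ — fails.
Primer 2 (21 nt, A=3 T=4 G=6 C=8): GC 14/21 = 66.7%, outside 42.7–65.2% ✗; length 21, outside 17–20 ✗; Tm = 2·7 + 4·14 = 70°C, outside 51–60°C ✗; longest run = 2 ✓ — fails.
Primer 3 (16 nt, A=3 T=4 G=3 C=6): GC 9/16 = 56.3% ✓; length 16, outside 17–20 ✗; Tm = 2·7 + 4·9 = 50°C, outside 51–60°C ✗; longest run = 2 ✓ — fails.
Primer 4 (17 nt, A=4 T=3 G=6 C=4): GC 10/17 = 58.8% ✓; length 17 ✓; Tm = 2·7 + 4·10 = 54°C ✓; longest run = 2 ✓ — passes.

Primer 4 only.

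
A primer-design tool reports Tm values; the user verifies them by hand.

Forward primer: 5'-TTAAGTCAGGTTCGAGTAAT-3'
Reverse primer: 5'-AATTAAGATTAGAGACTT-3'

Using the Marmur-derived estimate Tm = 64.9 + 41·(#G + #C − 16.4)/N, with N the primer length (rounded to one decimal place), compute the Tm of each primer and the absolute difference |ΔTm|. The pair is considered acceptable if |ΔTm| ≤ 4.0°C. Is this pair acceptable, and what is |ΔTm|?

Forward: G+C = 7, N = 20 → Tm = 64.9 + 41·(7 − 16.4)/20 = 45.6°C.
Reverse: G+C = 4, N = 18 → Tm = 64.9 + 41·(4 − 16.4)/18 = 36.7°C.
|ΔTm| = |45.6 − 36.7| = 8.9°C, > 4.0°C.

|ΔTm| = 8.9°C; the pair is not acceptable.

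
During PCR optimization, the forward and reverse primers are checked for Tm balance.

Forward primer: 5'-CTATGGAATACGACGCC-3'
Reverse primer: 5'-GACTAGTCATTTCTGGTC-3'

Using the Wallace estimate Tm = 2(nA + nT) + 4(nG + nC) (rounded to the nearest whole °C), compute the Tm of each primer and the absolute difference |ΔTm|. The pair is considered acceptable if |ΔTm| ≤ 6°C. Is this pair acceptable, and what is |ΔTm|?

Forward: A=5 T=3 G=4 C=5 → Tm = 2·8 + 4·9 = 52°C.
Reverse: A=3 T=7 G=4 C=4 → Tm = 2·10 + 4·8 = 52°C.
|ΔTm| = |52 − 52| = 0°C, ≤ 6°C.

|ΔTm| = 0°C; the pair is acceptable.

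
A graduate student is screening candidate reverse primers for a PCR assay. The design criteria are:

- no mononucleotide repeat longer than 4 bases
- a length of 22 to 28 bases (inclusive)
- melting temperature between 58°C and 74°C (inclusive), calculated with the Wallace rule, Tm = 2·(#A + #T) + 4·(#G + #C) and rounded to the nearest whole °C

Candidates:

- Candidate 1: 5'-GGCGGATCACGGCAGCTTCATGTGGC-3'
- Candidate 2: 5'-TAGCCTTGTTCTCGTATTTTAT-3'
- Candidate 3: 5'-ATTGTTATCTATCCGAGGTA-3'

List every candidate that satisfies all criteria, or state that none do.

Candidate 2 only.

Candidate 1 (26 nt, A=4 T=5 G=10 C=7): longest run = 2 ✓; length 26 ✓; Tm = 2·9 + 4·17 = 86°C, outside 58–74°C ✗ — fails.
Candidate 2 (22 nt, A=3 T=12 G=3 C=4): longest run = 4 ✓; length 22 ✓; Tm = 2·15 + 4·7 = 58°C ✓ — passes.
Candidate 3 (20 nt, A=5 T=8 G=4 C=3): longest run = 2 ✓; length 20, outside 22–28 ✗; Tm = 2·13 + 4·7 = 54°C, outside 58–74°C ✗ — fails.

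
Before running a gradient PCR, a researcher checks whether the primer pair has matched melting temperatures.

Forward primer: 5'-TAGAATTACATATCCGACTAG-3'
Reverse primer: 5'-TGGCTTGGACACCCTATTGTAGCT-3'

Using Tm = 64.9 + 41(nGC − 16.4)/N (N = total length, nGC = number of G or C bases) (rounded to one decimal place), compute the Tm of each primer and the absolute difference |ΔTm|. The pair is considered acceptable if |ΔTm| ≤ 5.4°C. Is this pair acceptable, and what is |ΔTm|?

|ΔTm| = 10.9°C; the pair is not acceptable.

Forward: G+C = 7, N = 21 → Tm = 64.9 + 41·(7 − 16.4)/21 = 46.5°C.
Reverse: G+C = 12, N = 24 → Tm = 64.9 + 41·(12 − 16.4)/24 = 57.4°C.
|ΔTm| = |46.5 − 57.4| = 10.9°C, > 5.4°C.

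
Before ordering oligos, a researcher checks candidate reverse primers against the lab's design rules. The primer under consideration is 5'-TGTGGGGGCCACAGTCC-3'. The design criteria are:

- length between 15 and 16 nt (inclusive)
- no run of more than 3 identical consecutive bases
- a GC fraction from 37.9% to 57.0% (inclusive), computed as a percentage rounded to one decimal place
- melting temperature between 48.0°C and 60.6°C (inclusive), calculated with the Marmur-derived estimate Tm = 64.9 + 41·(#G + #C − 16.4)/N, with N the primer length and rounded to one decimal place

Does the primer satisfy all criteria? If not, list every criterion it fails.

Fails: length, homopolymer run, GC content.

Base counts: A=2, T=3, G=7, C=5 (length 17).
length: length 17, outside 15–16 ✗
homopolymer run: longest run = 5, exceeds 3 ✗
GC content: GC 12/17 = 70.6%, outside 37.9–57.0% ✗
Tm: Tm = 64.9 + 41·(12 − 16.4)/17 = 54.3°C ✓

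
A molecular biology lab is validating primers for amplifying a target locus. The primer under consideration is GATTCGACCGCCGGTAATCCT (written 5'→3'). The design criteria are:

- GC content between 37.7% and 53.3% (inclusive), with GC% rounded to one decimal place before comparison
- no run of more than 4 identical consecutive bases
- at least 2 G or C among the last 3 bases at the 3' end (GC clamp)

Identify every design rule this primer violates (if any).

Base counts: A=4, T=5, G=5, C=7 (length 21).
GC content: GC 12/21 = 57.1%, outside 37.7–53.3% ✗
homopolymer run: longest run = 2 ✓
GC clamp: 3' end CCT has 2 G/C ✓

Fails: GC content.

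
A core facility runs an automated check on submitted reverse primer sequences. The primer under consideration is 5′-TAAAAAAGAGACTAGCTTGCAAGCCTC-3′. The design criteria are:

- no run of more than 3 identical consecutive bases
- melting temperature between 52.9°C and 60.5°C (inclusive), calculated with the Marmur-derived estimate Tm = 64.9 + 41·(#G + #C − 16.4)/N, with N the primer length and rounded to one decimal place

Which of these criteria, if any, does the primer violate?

Base counts: A=11, T=5, G=5, C=6 (length 27).
homopolymer run: longest run = 6, exceeds 3 ✗
Tm: Tm = 64.9 + 41·(11 − 16.4)/27 = 56.7°C ✓

Fails: homopolymer run.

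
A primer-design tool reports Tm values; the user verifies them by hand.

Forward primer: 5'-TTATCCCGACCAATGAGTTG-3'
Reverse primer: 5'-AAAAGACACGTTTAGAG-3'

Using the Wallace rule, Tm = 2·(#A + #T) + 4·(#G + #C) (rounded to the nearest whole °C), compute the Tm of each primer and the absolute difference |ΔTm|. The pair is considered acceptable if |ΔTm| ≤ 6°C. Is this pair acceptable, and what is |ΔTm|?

|ΔTm| = 12°C; the pair is not acceptable.

Forward: A=5 T=6 G=4 C=5 → Tm = 2·11 + 4·9 = 58°C.
Reverse: A=8 T=3 G=4 C=2 → Tm = 2·11 + 4·6 = 46°C.
|ΔTm| = |58 − 46| = 12°C, > 6°C.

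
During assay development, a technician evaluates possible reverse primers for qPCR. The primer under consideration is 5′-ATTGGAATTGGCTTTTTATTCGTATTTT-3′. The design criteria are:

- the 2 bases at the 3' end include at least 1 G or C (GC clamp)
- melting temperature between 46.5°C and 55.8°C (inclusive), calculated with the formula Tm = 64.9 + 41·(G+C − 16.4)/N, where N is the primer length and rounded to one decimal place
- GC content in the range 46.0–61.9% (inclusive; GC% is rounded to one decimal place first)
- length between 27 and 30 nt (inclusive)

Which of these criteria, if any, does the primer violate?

Fails: GC clamp, GC content.

Base counts: A=5, T=16, G=5, C=2 (length 28).
GC clamp: 3' end TT has 0 G/C, need ≥1 ✗
Tm: Tm = 64.9 + 41·(7 − 16.4)/28 = 51.1°C ✓
GC content: GC 7/28 = 25.0%, outside 46.0–61.9% ✗
length: length 28 ✓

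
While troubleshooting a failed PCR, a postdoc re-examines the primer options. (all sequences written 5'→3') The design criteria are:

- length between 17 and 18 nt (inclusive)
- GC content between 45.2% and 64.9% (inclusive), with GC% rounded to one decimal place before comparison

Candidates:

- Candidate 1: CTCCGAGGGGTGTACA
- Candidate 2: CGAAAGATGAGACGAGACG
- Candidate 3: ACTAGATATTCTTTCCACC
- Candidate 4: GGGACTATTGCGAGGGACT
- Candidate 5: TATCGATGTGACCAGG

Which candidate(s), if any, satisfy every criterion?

Candidate 1 (16 nt, A=3 T=3 G=6 C=4): length 16, outside 17–18 ✗; GC 10/16 = 62.5% ✓ — fails.
Candidate 2 (19 nt, A=8 T=1 G=7 C=3): length 19, outside 17–18 ✗; GC 10/19 = 52.6% ✓ — fails.
Candidate 3 (19 nt, A=5 T=7 G=1 C=6): length 19, outside 17–18 ✗; GC 7/19 = 36.8%, outside 45.2–64.9% ✗ — fails.
Candidate 4 (19 nt, A=4 T=4 G=8 C=3): length 19, outside 17–18 ✗; GC 11/19 = 57.9% ✓ — fails.
Candidate 5 (16 nt, A=4 T=4 G=5 C=3): length 16, outside 17–18 ✗; GC 8/16 = 50.0% ✓ — fails.

None of the candidates satisfy all criteria.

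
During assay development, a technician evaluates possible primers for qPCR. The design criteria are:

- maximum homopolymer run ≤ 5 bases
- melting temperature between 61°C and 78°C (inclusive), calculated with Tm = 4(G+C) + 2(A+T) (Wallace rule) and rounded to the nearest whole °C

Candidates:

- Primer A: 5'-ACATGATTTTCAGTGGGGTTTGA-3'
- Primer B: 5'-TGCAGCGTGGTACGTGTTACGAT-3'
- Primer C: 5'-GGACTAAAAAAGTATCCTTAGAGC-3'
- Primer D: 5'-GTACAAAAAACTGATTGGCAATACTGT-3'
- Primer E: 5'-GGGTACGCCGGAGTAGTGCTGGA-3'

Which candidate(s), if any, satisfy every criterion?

Primer A (23 nt, A=5 T=9 G=7 C=2): longest run = 4 ✓; Tm = 2·14 + 4·9 = 64°C ✓ — passes.
Primer B (23 nt, A=4 T=7 G=8 C=4): longest run = 2 ✓; Tm = 2·11 + 4·12 = 70°C ✓ — passes.
Primer C (24 nt, A=10 T=5 G=5 C=4): longest run = 6, exceeds 5 ✗; Tm = 2·15 + 4·9 = 66°C ✓ — fails.
Primer D (27 nt, A=11 T=7 G=5 C=4): longest run = 6, exceeds 5 ✗; Tm = 2·18 + 4·9 = 72°C ✓ — fails.
Primer E (23 nt, A=4 T=4 G=11 C=4): longest run = 3 ✓; Tm = 2·8 + 4·15 = 76°C ✓ — passes.

Primer A, Primer B and Primer E.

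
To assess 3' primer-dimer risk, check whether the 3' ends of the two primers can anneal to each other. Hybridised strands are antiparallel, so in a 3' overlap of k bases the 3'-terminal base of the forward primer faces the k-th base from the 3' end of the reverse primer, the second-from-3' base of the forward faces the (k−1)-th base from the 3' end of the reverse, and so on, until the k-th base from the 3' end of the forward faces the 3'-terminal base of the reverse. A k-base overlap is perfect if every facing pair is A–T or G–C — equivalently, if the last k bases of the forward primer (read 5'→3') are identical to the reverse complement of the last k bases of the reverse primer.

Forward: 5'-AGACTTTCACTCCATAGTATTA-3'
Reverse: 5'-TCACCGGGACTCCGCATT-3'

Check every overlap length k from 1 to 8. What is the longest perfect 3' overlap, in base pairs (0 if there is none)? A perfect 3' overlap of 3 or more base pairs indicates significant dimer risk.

Longest perfect overlap: 1 complementary base pair; below the dimer-risk threshold (threshold 3).

Last 8 bases (5'→3') — forward …TAGTATTA, reverse …TCCGCATT.
Reverse complement of the reverse primer's last 8 bases: AATGCGGA; its first k bases are the reverse complement of the reverse primer's last k bases, so a perfect k-base overlap needs the forward primer's last k bases to equal them.
Comparing (forward last k vs required): k=1: A vs A ✓; k=2: TA vs AA ✗; k=3: TTA vs AAT ✗; k=4: ATTA vs AATG ✗; k=5: TATTA vs AATGC ✗; k=6: GTATTA vs AATGCG ✗; k=7: AGTATTA vs AATGCGG ✗; k=8: TAGTATTA vs AATGCGGA ✗.
Only k = 1 is perfect, so the longest perfect 3' overlap is 1.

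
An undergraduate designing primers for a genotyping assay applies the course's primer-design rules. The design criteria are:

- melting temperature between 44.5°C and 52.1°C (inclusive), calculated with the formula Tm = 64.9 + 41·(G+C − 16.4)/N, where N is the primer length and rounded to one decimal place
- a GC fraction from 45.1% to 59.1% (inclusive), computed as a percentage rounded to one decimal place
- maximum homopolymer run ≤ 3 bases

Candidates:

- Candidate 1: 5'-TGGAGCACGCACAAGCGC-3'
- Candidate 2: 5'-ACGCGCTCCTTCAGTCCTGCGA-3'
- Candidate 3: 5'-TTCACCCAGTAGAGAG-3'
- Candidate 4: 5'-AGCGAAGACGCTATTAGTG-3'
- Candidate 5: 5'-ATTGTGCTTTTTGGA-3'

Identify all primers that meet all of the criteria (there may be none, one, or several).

Candidate 4 only.

Candidate 1 (18 nt, A=5 T=1 G=6 C=6): Tm = 64.9 + 41·(12 − 16.4)/18 = 54.9°C, outside 44.5–52.1°C ✗; GC 12/18 = 66.7%, outside 45.1–59.1% ✗; longest run = 2 ✓ — fails.
Candidate 2 (22 nt, A=3 T=5 G=5 C=9): Tm = 64.9 + 41·(14 − 16.4)/22 = 60.4°C, outside 44.5–52.1°C ✗; GC 14/22 = 63.6%, outside 45.1–59.1% ✗; longest run = 2 ✓ — fails.
Candidate 3 (16 nt, A=5 T=3 G=4 C=4): Tm = 64.9 + 41·(8 − 16.4)/16 = 43.4°C, outside 44.5–52.1°C ✗; GC 8/16 = 50.0% ✓; longest run = 3 ✓ — fails.
Candidate 4 (19 nt, A=6 T=4 G=6 C=3): Tm = 64.9 + 41·(9 − 16.4)/19 = 48.9°C ✓; GC 9/19 = 47.4% ✓; longest run = 2 ✓ — passes.
Candidate 5 (15 nt, A=2 T=8 G=4 C=1): Tm = 64.9 + 41·(5 − 16.4)/15 = 33.7°C, outside 44.5–52.1°C ✗; GC 5/15 = 33.3%, outside 45.1–59.1% ✗; longest run = 5, exceeds 3 ✗ — fails.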